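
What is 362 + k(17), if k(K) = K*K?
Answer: 651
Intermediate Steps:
k(K) = K²
362 + k(17) = 362 + 17² = 362 + 289 = 651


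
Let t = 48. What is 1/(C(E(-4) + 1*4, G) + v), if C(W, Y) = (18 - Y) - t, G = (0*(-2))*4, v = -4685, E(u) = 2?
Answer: -1/4715 ≈ -0.00021209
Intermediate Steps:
G = 0 (G = 0*4 = 0)
C(W, Y) = -30 - Y (C(W, Y) = (18 - Y) - 1*48 = (18 - Y) - 48 = -30 - Y)
1/(C(E(-4) + 1*4, G) + v) = 1/((-30 - 1*0) - 4685) = 1/((-30 + 0) - 4685) = 1/(-30 - 4685) = 1/(-4715) = -1/4715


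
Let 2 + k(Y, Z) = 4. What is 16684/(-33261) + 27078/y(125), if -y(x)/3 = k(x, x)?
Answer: -150123577/33261 ≈ -4513.5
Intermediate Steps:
k(Y, Z) = 2 (k(Y, Z) = -2 + 4 = 2)
y(x) = -6 (y(x) = -3*2 = -6)
16684/(-33261) + 27078/y(125) = 16684/(-33261) + 27078/(-6) = 16684*(-1/33261) + 27078*(-⅙) = -16684/33261 - 4513 = -150123577/33261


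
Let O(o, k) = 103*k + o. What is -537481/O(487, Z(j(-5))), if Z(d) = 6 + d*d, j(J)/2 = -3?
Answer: -537481/4813 ≈ -111.67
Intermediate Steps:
j(J) = -6 (j(J) = 2*(-3) = -6)
Z(d) = 6 + d²
O(o, k) = o + 103*k
-537481/O(487, Z(j(-5))) = -537481/(487 + 103*(6 + (-6)²)) = -537481/(487 + 103*(6 + 36)) = -537481/(487 + 103*42) = -537481/(487 + 4326) = -537481/4813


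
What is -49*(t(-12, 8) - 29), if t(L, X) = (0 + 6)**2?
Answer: -343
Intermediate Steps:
t(L, X) = 36 (t(L, X) = 6**2 = 36)
-49*(t(-12, 8) - 29) = -49*(36 - 29) = -49*7 = -343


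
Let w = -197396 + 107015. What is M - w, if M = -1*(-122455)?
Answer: 212836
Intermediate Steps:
w = -90381
M = 122455
M - w = 122455 - 1*(-90381) = 122455 + 90381 = 212836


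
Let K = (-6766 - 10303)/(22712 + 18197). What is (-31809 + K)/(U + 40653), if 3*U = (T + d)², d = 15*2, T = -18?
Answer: -1301291450/1665037209 ≈ -0.78154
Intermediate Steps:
d = 30
U = 48 (U = (-18 + 30)²/3 = (⅓)*12² = (⅓)*144 = 48)
K = -17069/40909 ≈ -0.41724
(-31809 + K)/(U + 40653) = (-31809 - 17069/40909)/(48 + 40653) = -1301291450/40909/40701 = -1301291450/40909*1/40701 = -1301291450/1665037209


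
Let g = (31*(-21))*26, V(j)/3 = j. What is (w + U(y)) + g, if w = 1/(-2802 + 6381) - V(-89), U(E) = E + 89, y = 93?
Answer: -58971182/3579 ≈ -16477.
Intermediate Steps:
V(j) = 3*j
g = -16926 (g = -651*26 = -16926)
U(E) = 89 + E
w = 955594/3579 (w = 1/(-2802 + 6381) - 3*(-89) = 1/3579 - 1*(-267) = 1/3579 + 267 = 955594/3579 ≈ 267.00)
(w + U(y)) + g = (955594/3579 + (89 + 93)) - 16926 = (955594/3579 + 182) - 16926 = 1606972/3579 - 16926 = -58971182/3579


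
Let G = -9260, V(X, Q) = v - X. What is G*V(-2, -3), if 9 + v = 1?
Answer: 55560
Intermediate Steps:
v = -8 (v = -9 + 1 = -8)
V(X, Q) = -8 - X
G*V(-2, -3) = -9260*(-8 - 1*(-2)) = -9260*(-8 + 2) = -9260*(-6) = 55560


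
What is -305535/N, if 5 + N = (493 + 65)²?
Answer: -305535/311359 ≈ -0.98129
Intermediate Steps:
N = 311359 (N = -5 + (493 + 65)² = -5 + 558² = -5 + 311364 = 311359)
-305535/N = -305535/311359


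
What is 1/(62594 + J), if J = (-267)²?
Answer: 1/133883 ≈ 7.4692e-6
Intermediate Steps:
J = 71289
1/(62594 + J) = 1/(62594 + 71289) = 1/133883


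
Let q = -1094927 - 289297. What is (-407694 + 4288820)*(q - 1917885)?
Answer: -12815901094734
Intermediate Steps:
q = -1384224
(-407694 + 4288820)*(q - 1917885) = (-407694 + 4288820)*(-1384224 - 1917885) = 3881126*(-3302109) = -12815901094734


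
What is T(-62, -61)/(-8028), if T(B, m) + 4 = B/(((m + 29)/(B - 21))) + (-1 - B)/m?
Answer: 2653/128448 ≈ 0.020654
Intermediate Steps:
T(B, m) = -4 + (-1 - B)/m + B*(-21 + B)/(29 + m) (T(B, m) = -4 + (B/(((m + 29)/(B - 21))) + (-1 - B)/m) = -4 + (B/(((29 + m)/(-21 + B))) + (-1 - B)/m) = -4 + (B*((-21 + B)/(29 + m)) + (-1 - B)/m) = -4 + (B*(-21 + B)/(29 + m) + (-1 - B)/m) = -4 + ((-1 - B)/m + B*(-21 + B)/(29 + m)) = -4 + (-1 - B)/m + B*(-21 + B)/(29 + m))
T(-62, -61)/(-8028) = ((-29 - 117*(-61) - 29*(-62) - 4*(-61)**2 - 61*(-62)**2 - 22*(-62)*(-61))/((-61)*(29 - 61)))/(-8028) = -1/61*(-29 + 7137 + 1798 - 4*3721 - 61*3844 - 83204)/(-32)*(-1/8028) = -1/61*(-1/32)*(-29 + 7137 + 1798 - 14884 - 234484 - 83204)*(-1/8028) = -1/61*(-1/32)*(-323666)*(-1/8028) = -2653/16*(-1/8028) = 2653/128448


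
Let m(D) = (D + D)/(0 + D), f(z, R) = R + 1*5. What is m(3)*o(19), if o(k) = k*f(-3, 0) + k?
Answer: 228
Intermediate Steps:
f(z, R) = 5 + R (f(z, R) = R + 5 = 5 + R)
m(D) = 2 (m(D) = (2*D)/D = 2)
o(k) = 6*k (o(k) = k*(5 + 0) + k = k*5 + k = 5*k + k = 6*k)
m(3)*o(19) = 2*(6*19) = 2*114 = 228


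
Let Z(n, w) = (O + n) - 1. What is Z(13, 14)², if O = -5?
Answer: 49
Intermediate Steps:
Z(n, w) = -6 + n (Z(n, w) = (-5 + n) - 1 = -6 + n)
Z(13, 14)² = (-6 + 13)² = 7² = 49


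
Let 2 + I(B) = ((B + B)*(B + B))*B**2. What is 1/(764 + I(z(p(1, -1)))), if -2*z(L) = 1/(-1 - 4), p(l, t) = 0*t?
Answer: 2500/1905001 ≈ 0.0013123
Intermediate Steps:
p(l, t) = 0
z(L) = 1/10 (z(L) = -1/(2*(-1 - 4)) = -1/2/(-5) = -1/2*(-1/5) = 1/10)
I(B) = -2 + 4*B**4 (I(B) = -2 + ((B + B)*(B + B))*B**2 = -2 + ((2*B)*(2*B))*B**2 = -2 + (4*B**2)*B**2 = -2 + 4*B**4)
1/(764 + I(z(p(1, -1)))) = 1/(764 + (-2 + 4*(1/10)**4)) = 1/(764 + (-2 + 4*(1/10000))) = 1/(764 + (-2 + 1/2500)) = 1/(764 - 4999/2500) = 1/(1905001/2500) = 2500/1905001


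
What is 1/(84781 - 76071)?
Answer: 1/8710 ≈ 0.00011481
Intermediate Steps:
1/(84781 - 76071) = 1/8710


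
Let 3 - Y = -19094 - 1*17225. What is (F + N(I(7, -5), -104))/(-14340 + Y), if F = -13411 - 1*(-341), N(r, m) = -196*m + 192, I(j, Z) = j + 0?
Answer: 3753/10991 ≈ 0.34146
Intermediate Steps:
I(j, Z) = j
N(r, m) = 192 - 196*m
F = -13070 (F = -13411 + 341 = -13070)
Y = 36322 (Y = 3 - (-19094 - 1*17225) = 3 - (-19094 - 17225) = 3 - 1*(-36319) = 3 + 36319 = 36322)
(F + N(I(7, -5), -104))/(-14340 + Y) = (-13070 + (192 - 196*(-104)))/(-14340 + 36322) = (-13070 + (192 + 20384))/21982 = (-13070 + 20576)*(1/21982) = 7506*(1/21982) = 3753/10991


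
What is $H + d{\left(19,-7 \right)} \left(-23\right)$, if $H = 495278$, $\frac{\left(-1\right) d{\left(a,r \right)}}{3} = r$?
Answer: $494795$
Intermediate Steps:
$d{\left(a,r \right)} = - 3 r$
$H + d{\left(19,-7 \right)} \left(-23\right) = 495278 + \left(-3\right) \left(-7\right) \left(-23\right) = 495278 + 21 \left(-23\right) = 495278 - 483 = 494795$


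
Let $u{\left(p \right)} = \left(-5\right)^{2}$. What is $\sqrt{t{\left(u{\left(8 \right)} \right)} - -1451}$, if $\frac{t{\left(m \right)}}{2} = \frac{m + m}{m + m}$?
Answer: $\sqrt{1453} \approx 38.118$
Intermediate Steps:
$u{\left(p \right)} = 25$
$t{\left(m \right)} = 2$ ($t{\left(m \right)} = 2 \frac{m + m}{m + m} = 2 \frac{2 m}{2 m} = 2 \cdot 2 m \frac{1}{2 m} = 2 \cdot 1 = 2$)
$\sqrt{t{\left(u{\left(8 \right)} \right)} - -1451} = \sqrt{2 - -1451} = \sqrt{2 + 1451} = \sqrt{1453}$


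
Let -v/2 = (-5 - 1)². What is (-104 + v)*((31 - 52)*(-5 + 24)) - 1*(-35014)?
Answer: 105238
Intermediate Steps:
v = -72 (v = -2*(-5 - 1)² = -2*(-6)² = -2*36 = -72)
(-104 + v)*((31 - 52)*(-5 + 24)) - 1*(-35014) = (-104 - 72)*((31 - 52)*(-5 + 24)) - 1*(-35014) = -(-3696)*19 + 35014 = -176*(-399) + 35014 = 70224 + 35014 = 105238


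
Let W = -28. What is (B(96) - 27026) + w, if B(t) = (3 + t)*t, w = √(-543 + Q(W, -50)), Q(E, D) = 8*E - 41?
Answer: -17522 + 2*I*√202 ≈ -17522.0 + 28.425*I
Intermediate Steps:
Q(E, D) = -41 + 8*E
w = 2*I*√202 (w = √(-543 + (-41 + 8*(-28))) = √(-543 + (-41 - 224)) = √(-543 - 265) = √(-808) = 2*I*√202 ≈ 28.425*I)
B(t) = t*(3 + t)
(B(96) - 27026) + w = (96*(3 + 96) - 27026) + 2*I*√202 = (96*99 - 27026) + 2*I*√202 = (9504 - 27026) + 2*I*√202 = -17522 + 2*I*√202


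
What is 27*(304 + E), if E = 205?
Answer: 13743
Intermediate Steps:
27*(304 + E) = 27*(304 + 205) = 27*509 = 13743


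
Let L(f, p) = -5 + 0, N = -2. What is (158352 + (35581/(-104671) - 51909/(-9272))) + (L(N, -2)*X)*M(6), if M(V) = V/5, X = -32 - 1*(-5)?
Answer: 1156725174775/7297064 ≈ 1.5852e+5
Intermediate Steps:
L(f, p) = -5
X = -27 (X = -32 + 5 = -27)
M(V) = V/5 (M(V) = V*(⅕) = V/5)
(158352 + (35581/(-104671) - 51909/(-9272))) + (L(N, -2)*X)*M(6) = (158352 + (35581/(-104671) - 51909/(-9272))) + (-5*(-27))*((⅕)*6) = (158352 + (35581*(-1/104671) - 51909*(-1/9272))) + 135*(6/5) = (158352 + (-5083/14953 + 51909/9272)) + 162 = (158352 + 38371879/7297064) + 162 = 1155543050407/7297064 + 162 = 1156725174775/7297064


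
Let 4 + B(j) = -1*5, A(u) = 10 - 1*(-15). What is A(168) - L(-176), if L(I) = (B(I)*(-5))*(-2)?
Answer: 115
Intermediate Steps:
A(u) = 25 (A(u) = 10 + 15 = 25)
B(j) = -9 (B(j) = -4 - 1*5 = -4 - 5 = -9)
L(I) = -90 (L(I) = -9*(-5)*(-2) = 45*(-2) = -90)
A(168) - L(-176) = 25 - 1*(-90) = 25 + 90 = 115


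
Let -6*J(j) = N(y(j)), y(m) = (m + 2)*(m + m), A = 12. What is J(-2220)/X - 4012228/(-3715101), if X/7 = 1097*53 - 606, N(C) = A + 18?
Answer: 323177238071/299247670449 ≈ 1.0800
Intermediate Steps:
y(m) = 2*m*(2 + m) (y(m) = (2 + m)*(2*m) = 2*m*(2 + m))
N(C) = 30 (N(C) = 12 + 18 = 30)
J(j) = -5 (J(j) = -⅙*30 = -5)
X = 402745 (X = 7*(1097*53 - 606) = 7*(58141 - 606) = 7*57535 = 402745)
J(-2220)/X - 4012228/(-3715101) = -5/402745 - 4012228/(-3715101) = -5*1/402745 - 4012228*(-1/3715101) = -1/80549 + 4012228/3715101 = 323177238071/299247670449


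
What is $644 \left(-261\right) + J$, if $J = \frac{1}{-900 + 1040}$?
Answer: $- \frac{23531759}{140} \approx -1.6808 \cdot 10^{5}$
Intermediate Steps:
$J = \frac{1}{140} \approx 0.0071429$
$644 \left(-261\right) + J = 644 \left(-261\right) + \frac{1}{140} = -168084 + \frac{1}{140} = - \frac{23531759}{140}$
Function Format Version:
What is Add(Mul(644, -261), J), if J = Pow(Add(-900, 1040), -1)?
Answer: Rational(-23531759, 140) ≈ -1.6808e+5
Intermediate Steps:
J = Rational(1, 140) (J = Pow(140, -1) = Rational(1, 140) ≈ 0.0071429)
Add(Mul(644, -261), J) = Add(Mul(644, -261), Rational(1, 140)) = Add(-168084, Rational(1, 140)) = Rational(-23531759, 140)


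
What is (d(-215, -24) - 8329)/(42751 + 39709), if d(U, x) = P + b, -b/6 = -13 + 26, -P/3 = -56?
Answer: -1177/11780 ≈ -0.099915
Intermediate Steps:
P = 168 (P = -3*(-56) = 168)
b = -78 (b = -6*(-13 + 26) = -6*13 = -78)
d(U, x) = 90 (d(U, x) = 168 - 78 = 90)
(d(-215, -24) - 8329)/(42751 + 39709) = (90 - 8329)/(42751 + 39709) = -8239/82460 = -8239*1/82460 = -1177/11780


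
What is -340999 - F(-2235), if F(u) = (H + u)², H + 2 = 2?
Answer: -5336224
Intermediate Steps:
H = 0 (H = -2 + 2 = 0)
F(u) = u² (F(u) = (0 + u)² = u²)
-340999 - F(-2235) = -340999 - 1*(-2235)² = -340999 - 1*4995225 = -340999 - 4995225 = -5336224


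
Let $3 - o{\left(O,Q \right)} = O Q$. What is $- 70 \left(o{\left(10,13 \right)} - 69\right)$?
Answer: $13720$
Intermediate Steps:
$o{\left(O,Q \right)} = 3 - O Q$
$- 70 \left(o{\left(10,13 \right)} - 69\right) = - 70 \left(\left(3 - 10 \cdot 13\right) - 69\right) = - 70 \left(\left(3 - 130\right) - 69\right) = - 70 \left(-127 - 69\right) = \left(-70\right) \left(-196\right) = 13720$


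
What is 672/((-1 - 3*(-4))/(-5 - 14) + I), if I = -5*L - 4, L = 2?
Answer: -12768/277 ≈ -46.094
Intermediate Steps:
I = -14 (I = -5*2 - 4 = -10 - 4 = -14)
672/((-1 - 3*(-4))/(-5 - 14) + I) = 672/((-1 - 3*(-4))/(-5 - 14) - 14) = 672/((-1 + 12)/(-19) - 14) = 672/(-1/19*11 - 14) = 672/(-11/19 - 14) = 672/(-277/19) = 672*(-19/277) = -12768/277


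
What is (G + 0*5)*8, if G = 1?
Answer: 8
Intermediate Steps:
(G + 0*5)*8 = (1 + 0*5)*8 = (1 + 0)*8 = 1*8 = 8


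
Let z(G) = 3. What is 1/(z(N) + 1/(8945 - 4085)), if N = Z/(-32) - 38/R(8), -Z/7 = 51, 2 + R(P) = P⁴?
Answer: 4860/14581 ≈ 0.33331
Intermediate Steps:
R(P) = -2 + P⁴
Z = -357 (Z = -7*51 = -357)
N = 730171/65504 (N = -357/(-32) - 38/(-2 + 8⁴) = -357*(-1/32) - 38/(-2 + 4096) = 357/32 - 38/4094 = 357/32 - 38*1/4094 = 357/32 - 19/2047 = 730171/65504 ≈ 11.147)
1/(z(N) + 1/(8945 - 4085)) = 1/(3 + 1/(8945 - 4085)) = 1/(3 + 1/4860) = 1/(14581/4860) = 4860/14581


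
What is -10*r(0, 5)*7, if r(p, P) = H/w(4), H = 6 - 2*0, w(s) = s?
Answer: -105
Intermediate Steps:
H = 6 (H = 6 + 0 = 6)
r(p, P) = 3/2 (r(p, P) = 6/4 = 6*(¼) = 3/2)
-10*r(0, 5)*7 = -10*3/2*7 = -15*7 = -105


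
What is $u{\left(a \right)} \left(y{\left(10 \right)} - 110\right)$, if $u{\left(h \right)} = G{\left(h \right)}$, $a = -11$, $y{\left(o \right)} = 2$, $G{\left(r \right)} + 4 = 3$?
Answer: $108$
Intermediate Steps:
$G{\left(r \right)} = -1$ ($G{\left(r \right)} = -4 + 3 = -1$)
$u{\left(h \right)} = -1$
$u{\left(a \right)} \left(y{\left(10 \right)} - 110\right) = - (2 - 110) = \left(-1\right) \left(-108\right) = 108$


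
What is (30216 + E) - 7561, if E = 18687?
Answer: 41342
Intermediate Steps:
(30216 + E) - 7561 = (30216 + 18687) - 7561 = 48903 - 7561 = 41342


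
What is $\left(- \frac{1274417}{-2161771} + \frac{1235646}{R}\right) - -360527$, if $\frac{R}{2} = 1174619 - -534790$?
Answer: $\frac{444092417722377913}{1231783601113} \approx 3.6053 \cdot 10^{5}$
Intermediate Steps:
$R = 3418818$ ($R = 2 \left(1174619 - -534790\right) = 2 \left(1174619 + 534790\right) = 2 \cdot 1709409 = 3418818$)
$\left(- \frac{1274417}{-2161771} + \frac{1235646}{R}\right) - -360527 = \left(- \frac{1274417}{-2161771} + \frac{1235646}{3418818}\right) - -360527 = \left(\left(-1274417\right) \left(- \frac{1}{2161771}\right) + 1235646 \cdot \frac{1}{3418818}\right) + 360527 = \left(\frac{1274417}{2161771} + \frac{205941}{569803}\right) + 360527 = \frac{1171363911362}{1231783601113} + 360527 = \frac{444092417722377913}{1231783601113}$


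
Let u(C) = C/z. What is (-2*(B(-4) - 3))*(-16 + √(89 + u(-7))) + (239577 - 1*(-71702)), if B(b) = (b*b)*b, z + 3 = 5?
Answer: 309135 + 201*√38 ≈ 3.1037e+5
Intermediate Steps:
z = 2 (z = -3 + 5 = 2)
B(b) = b³ (B(b) = b²*b = b³)
u(C) = C/2
(-2*(B(-4) - 3))*(-16 + √(89 + u(-7))) + (239577 - 1*(-71702)) = (-2*((-4)³ - 3))*(-16 + √(89 + (½)*(-7))) + (239577 - 1*(-71702)) = (-2*(-64 - 3))*(-16 + √(89 - 7/2)) + (239577 + 71702) = (-2*(-67))*(-16 + √(171/2)) + 311279 = 134*(-16 + 3*√38/2) + 311279 = (-2144 + 201*√38) + 311279 = 309135 + 201*√38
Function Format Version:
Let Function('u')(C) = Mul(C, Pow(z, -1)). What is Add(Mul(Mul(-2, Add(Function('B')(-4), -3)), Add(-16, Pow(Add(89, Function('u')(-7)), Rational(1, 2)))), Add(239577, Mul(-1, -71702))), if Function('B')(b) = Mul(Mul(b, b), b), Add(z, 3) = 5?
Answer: Add(309135, Mul(201, Pow(38, Rational(1, 2)))) ≈ 3.1037e+5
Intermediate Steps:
z = 2 (z = Add(-3, 5) = 2)
Function('B')(b) = Pow(b, 3) (Function('B')(b) = Mul(Pow(b, 2), b) = Pow(b, 3))
Function('u')(C) = Mul(Rational(1, 2), C) (Function('u')(C) = Mul(C, Pow(2, -1)) = Mul(C, Rational(1, 2)) = Mul(Rational(1, 2), C))
Add(Mul(Mul(-2, Add(Function('B')(-4), -3)), Add(-16, Pow(Add(89, Function('u')(-7)), Rational(1, 2)))), Add(239577, Mul(-1, -71702))) = Add(Mul(Mul(-2, Add(Pow(-4, 3), -3)), Add(-16, Pow(Add(89, Mul(Rational(1, 2), -7)), Rational(1, 2)))), Add(239577, Mul(-1, -71702))) = Add(Mul(Mul(-2, Add(-64, -3)), Add(-16, Pow(Add(89, Rational(-7, 2)), Rational(1, 2)))), Add(239577, 71702)) = Add(Mul(Mul(-2, -67), Add(-16, Pow(Rational(171, 2), Rational(1, 2)))), 311279) = Add(Mul(134, Add(-16, Mul(Rational(3, 2), Pow(38, Rational(1, 2))))), 311279) = Add(Add(-2144, Mul(201, Pow(38, Rational(1, 2)))), 311279) = Add(309135, Mul(201, Pow(38, Rational(1, 2))))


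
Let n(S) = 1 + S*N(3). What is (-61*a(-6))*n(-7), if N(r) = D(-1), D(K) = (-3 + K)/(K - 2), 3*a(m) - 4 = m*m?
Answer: 61000/9 ≈ 6777.8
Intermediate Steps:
a(m) = 4/3 + m²/3 (a(m) = 4/3 + (m*m)/3 = 4/3 + m²/3)
D(K) = (-3 + K)/(-2 + K)
N(r) = 4/3 (N(r) = (-3 - 1)/(-2 - 1) = -4/(-3) = -⅓*(-4) = 4/3)
n(S) = 1 + 4*S/3 (n(S) = 1 + S*(4/3) = 1 + 4*S/3)
(-61*a(-6))*n(-7) = (-61*(4/3 + (⅓)*(-6)²))*(1 + (4/3)*(-7)) = (-61*(4/3 + (⅓)*36))*(1 - 28/3) = -61*(4/3 + 12)*(-25/3) = -61*40/3*(-25/3) = -2440/3*(-25/3) = 61000/9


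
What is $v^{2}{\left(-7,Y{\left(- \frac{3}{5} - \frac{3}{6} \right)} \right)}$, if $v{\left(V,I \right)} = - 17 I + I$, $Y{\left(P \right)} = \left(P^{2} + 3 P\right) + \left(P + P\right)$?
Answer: $\frac{2944656}{625} \approx 4711.5$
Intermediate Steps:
$Y{\left(P \right)} = P^{2} + 5 P$ ($Y{\left(P \right)} = \left(P^{2} + 3 P\right) + 2 P = P^{2} + 5 P$)
$v{\left(V,I \right)} = - 16 I$
$v^{2}{\left(-7,Y{\left(- \frac{3}{5} - \frac{3}{6} \right)} \right)} = \left(- 16 \left(- \frac{3}{5} - \frac{3}{6}\right) \left(5 - \left(\frac{1}{2} + \frac{3}{5}\right)\right)\right)^{2} = \left(- 16 \left(\left(-3\right) \frac{1}{5} - \frac{1}{2}\right) \left(5 - \frac{11}{10}\right)\right)^{2} = \left(- 16 \left(- \frac{3}{5} - \frac{1}{2}\right) \left(5 - \frac{11}{10}\right)\right)^{2} = \left(- 16 \left(- \frac{11 \left(5 - \frac{11}{10}\right)}{10}\right)\right)^{2} = \left(- 16 \left(\left(- \frac{11}{10}\right) \frac{39}{10}\right)\right)^{2} = \left(\left(-16\right) \left(- \frac{429}{100}\right)\right)^{2} = \left(\frac{1716}{25}\right)^{2} = \frac{2944656}{625}$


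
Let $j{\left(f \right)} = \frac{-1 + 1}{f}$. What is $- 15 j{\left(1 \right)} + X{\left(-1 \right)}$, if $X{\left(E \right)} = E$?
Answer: $-1$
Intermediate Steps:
$j{\left(f \right)} = 0$ ($j{\left(f \right)} = \frac{0}{f} = 0$)
$- 15 j{\left(1 \right)} + X{\left(-1 \right)} = \left(-15\right) 0 - 1 = 0 - 1 = -1$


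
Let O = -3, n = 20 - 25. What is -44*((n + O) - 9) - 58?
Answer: 690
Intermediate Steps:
n = -5
-44*((n + O) - 9) - 58 = -44*((-5 - 3) - 9) - 58 = -44*(-8 - 9) - 58 = -44*(-17) - 58 = 748 - 58 = 690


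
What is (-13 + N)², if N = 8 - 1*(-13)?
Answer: 64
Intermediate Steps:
N = 21 (N = 8 + 13 = 21)
(-13 + N)² = (-13 + 21)² = 8² = 64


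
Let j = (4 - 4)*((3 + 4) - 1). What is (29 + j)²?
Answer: 841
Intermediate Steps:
j = 0 (j = 0*(7 - 1) = 0*6 = 0)
(29 + j)² = (29 + 0)² = 29² = 841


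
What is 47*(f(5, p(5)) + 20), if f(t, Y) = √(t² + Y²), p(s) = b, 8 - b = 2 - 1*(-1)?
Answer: 940 + 235*√2 ≈ 1272.3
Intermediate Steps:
b = 5 (b = 8 - (2 - 1*(-1)) = 8 - (2 + 1) = 8 - 1*3 = 8 - 3 = 5)
p(s) = 5
f(t, Y) = √(Y² + t²)
47*(f(5, p(5)) + 20) = 47*(√(5² + 5²) + 20) = 47*(√(25 + 25) + 20) = 47*(√50 + 20) = 47*(5*√2 + 20) = 47*(20 + 5*√2) = 940 + 235*√2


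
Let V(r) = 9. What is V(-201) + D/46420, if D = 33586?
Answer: 225683/23210 ≈ 9.7235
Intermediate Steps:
V(-201) + D/46420 = 9 + 33586/46420 = 9 + 33586*(1/46420) = 9 + 16793/23210 = 225683/23210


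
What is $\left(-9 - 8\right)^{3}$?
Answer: $-4913$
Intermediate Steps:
$\left(-9 - 8\right)^{3} = \left(-17\right)^{3} = -4913$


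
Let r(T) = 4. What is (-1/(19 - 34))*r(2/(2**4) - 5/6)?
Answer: 4/15 ≈ 0.26667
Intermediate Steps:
(-1/(19 - 34))*r(2/(2**4) - 5/6) = (-1/(19 - 34))*4 = (-1/(-15))*4 = -1/15*(-1)*4 = (1/15)*4 = 4/15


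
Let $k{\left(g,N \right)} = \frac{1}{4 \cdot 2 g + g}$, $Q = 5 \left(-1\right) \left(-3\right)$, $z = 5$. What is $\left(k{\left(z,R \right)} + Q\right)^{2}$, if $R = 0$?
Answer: $\frac{456976}{2025} \approx 225.67$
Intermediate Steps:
$Q = 15$ ($Q = \left(-5\right) \left(-3\right) = 15$)
$k{\left(g,N \right)} = \frac{1}{9 g}$ ($k{\left(g,N \right)} = \frac{1}{8 g + g} = \frac{1}{9 g}$)
$\left(k{\left(z,R \right)} + Q\right)^{2} = \left(\frac{1}{9 \cdot 5} + 15\right)^{2} = \left(\frac{1}{9} \cdot \frac{1}{5} + 15\right)^{2} = \left(\frac{1}{45} + 15\right)^{2} = \left(\frac{676}{45}\right)^{2} = \frac{456976}{2025}$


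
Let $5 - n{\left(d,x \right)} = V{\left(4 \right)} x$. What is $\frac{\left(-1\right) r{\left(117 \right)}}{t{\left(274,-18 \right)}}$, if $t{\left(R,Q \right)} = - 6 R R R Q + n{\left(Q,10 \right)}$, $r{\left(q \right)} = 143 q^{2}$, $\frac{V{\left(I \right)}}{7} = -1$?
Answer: $- \frac{59319}{67322699} \approx -0.00088111$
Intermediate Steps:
$V{\left(I \right)} = -7$ ($V{\left(I \right)} = 7 \left(-1\right) = -7$)
$n{\left(d,x \right)} = 5 + 7 x$ ($n{\left(d,x \right)} = 5 - - 7 x = 5 + 7 x$)
$t{\left(R,Q \right)} = 75 - 6 Q R^{3}$ ($t{\left(R,Q \right)} = - 6 R R R Q + \left(5 + 7 \cdot 10\right) = - 6 R^{2} R Q + \left(5 + 70\right) = - 6 R^{3} Q + 75 = - 6 Q R^{3} + 75 = 75 - 6 Q R^{3}$)
$\frac{\left(-1\right) r{\left(117 \right)}}{t{\left(274,-18 \right)}} = \frac{\left(-1\right) 143 \cdot 117^{2}}{75 - - 108 \cdot 274^{3}} = \frac{\left(-1\right) 143 \cdot 13689}{75 - \left(-108\right) 20570824} = \frac{\left(-1\right) 1957527}{75 + 2221648992} = - \frac{1957527}{2221649067} = \left(-1957527\right) \frac{1}{2221649067} = - \frac{59319}{67322699}$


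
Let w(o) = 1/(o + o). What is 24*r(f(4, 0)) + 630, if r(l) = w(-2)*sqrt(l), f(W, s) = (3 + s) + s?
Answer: 630 - 6*sqrt(3) ≈ 619.61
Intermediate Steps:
f(W, s) = 3 + 2*s
w(o) = 1/(2*o)
r(l) = -sqrt(l)/4 (r(l) = ((1/2)/(-2))*sqrt(l) = ((1/2)*(-1/2))*sqrt(l) = -sqrt(l)/4)
24*r(f(4, 0)) + 630 = 24*(-sqrt(3 + 2*0)/4) + 630 = 24*(-sqrt(3 + 0)/4) + 630 = 24*(-sqrt(3)/4) + 630 = -6*sqrt(3) + 630 = 630 - 6*sqrt(3)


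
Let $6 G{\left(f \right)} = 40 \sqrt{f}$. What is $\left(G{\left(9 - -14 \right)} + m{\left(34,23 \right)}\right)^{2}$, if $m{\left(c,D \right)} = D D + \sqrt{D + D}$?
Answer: $\frac{\left(1587 + 3 \sqrt{46} + 20 \sqrt{23}\right)^{2}}{9} \approx 3.2235 \cdot 10^{5}$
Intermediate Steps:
$G{\left(f \right)} = \frac{20 \sqrt{f}}{3}$ ($G{\left(f \right)} = \frac{40 \sqrt{f}}{6} = \frac{20 \sqrt{f}}{3}$)
$m{\left(c,D \right)} = D^{2} + \sqrt{2} \sqrt{D}$ ($m{\left(c,D \right)} = D^{2} + \sqrt{2 D} = D^{2} + \sqrt{2} \sqrt{D}$)
$\left(G{\left(9 - -14 \right)} + m{\left(34,23 \right)}\right)^{2} = \left(\frac{20 \sqrt{9 - -14}}{3} + \left(23^{2} + \sqrt{2} \sqrt{23}\right)\right)^{2} = \left(\frac{20 \sqrt{9 + 14}}{3} + \left(529 + \sqrt{46}\right)\right)^{2} = \left(\frac{20 \sqrt{23}}{3} + \left(529 + \sqrt{46}\right)\right)^{2} = \left(529 + \sqrt{46} + \frac{20 \sqrt{23}}{3}\right)^{2}$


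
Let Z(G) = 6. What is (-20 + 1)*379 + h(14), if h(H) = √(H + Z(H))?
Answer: -7201 + 2*√5 ≈ -7196.5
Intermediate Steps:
h(H) = √(6 + H) (h(H) = √(H + 6) = √(6 + H))
(-20 + 1)*379 + h(14) = (-20 + 1)*379 + √(6 + 14) = -19*379 + √20 = -7201 + 2*√5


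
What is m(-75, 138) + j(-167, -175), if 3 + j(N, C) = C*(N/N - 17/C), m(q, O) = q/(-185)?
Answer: -7200/37 ≈ -194.59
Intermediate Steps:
m(q, O) = -q/185 (m(q, O) = q*(-1/185) = -q/185)
j(N, C) = -3 + C*(1 - 17/C) (j(N, C) = -3 + C*(N/N - 17/C) = -3 + C*(1 - 17/C))
m(-75, 138) + j(-167, -175) = -1/185*(-75) + (-20 - 175) = 15/37 - 195 = -7200/37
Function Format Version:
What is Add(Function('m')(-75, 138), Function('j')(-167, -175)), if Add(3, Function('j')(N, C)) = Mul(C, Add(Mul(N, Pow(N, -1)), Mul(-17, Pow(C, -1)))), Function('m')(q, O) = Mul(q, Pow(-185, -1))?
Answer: Rational(-7200, 37) ≈ -194.59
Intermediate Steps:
Function('m')(q, O) = Mul(Rational(-1, 185), q) (Function('m')(q, O) = Mul(q, Rational(-1, 185)) = Mul(Rational(-1, 185), q))
Function('j')(N, C) = Add(-3, Mul(C, Add(1, Mul(-17, Pow(C, -1))))) (Function('j')(N, C) = Add(-3, Mul(C, Add(Mul(N, Pow(N, -1)), Mul(-17, Pow(C, -1))))) = Add(-3, Mul(C, Add(1, Mul(-17, Pow(C, -1))))))
Add(Function('m')(-75, 138), Function('j')(-167, -175)) = Add(Mul(Rational(-1, 185), -75), Add(-20, -175)) = Add(Rational(15, 37), -195) = Rational(-7200, 37)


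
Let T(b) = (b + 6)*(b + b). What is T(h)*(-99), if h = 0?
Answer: 0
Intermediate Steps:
T(b) = 2*b*(6 + b) (T(b) = (6 + b)*(2*b) = 2*b*(6 + b))
T(h)*(-99) = (2*0*(6 + 0))*(-99) = (2*0*6)*(-99) = 0*(-99) = 0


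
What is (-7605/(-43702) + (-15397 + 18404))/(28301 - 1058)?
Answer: 131419519/1190573586 ≈ 0.11038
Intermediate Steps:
(-7605/(-43702) + (-15397 + 18404))/(28301 - 1058) = (-7605*(-1/43702) + 3007)/27243 = (7605/43702 + 3007)*(1/27243) = (131419519/43702)*(1/27243) = 131419519/1190573586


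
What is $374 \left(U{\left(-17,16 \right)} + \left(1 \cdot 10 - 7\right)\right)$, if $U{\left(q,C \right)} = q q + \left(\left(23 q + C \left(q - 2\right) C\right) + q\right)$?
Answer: $-1862520$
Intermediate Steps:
$U{\left(q,C \right)} = q^{2} + 24 q + C^{2} \left(-2 + q\right)$ ($U{\left(q,C \right)} = q^{2} + \left(\left(23 q + C \left(q - 2\right) C\right) + q\right) = q^{2} + \left(\left(23 q + C \left(-2 + q\right) C\right) + q\right) = q^{2} + \left(\left(23 q + C^{2} \left(-2 + q\right)\right) + q\right) = q^{2} + \left(24 q + C^{2} \left(-2 + q\right)\right) = q^{2} + 24 q + C^{2} \left(-2 + q\right)$)
$374 \left(U{\left(-17,16 \right)} + \left(1 \cdot 10 - 7\right)\right) = 374 \left(\left(\left(-17\right)^{2} - 2 \cdot 16^{2} + 24 \left(-17\right) - 17 \cdot 16^{2}\right) + \left(1 \cdot 10 - 7\right)\right) = 374 \left(\left(289 - 512 - 408 - 4352\right) + \left(10 - 7\right)\right) = 374 \left(\left(289 - 512 - 408 - 4352\right) + 3\right) = 374 \left(-4983 + 3\right) = 374 \left(-4980\right) = -1862520$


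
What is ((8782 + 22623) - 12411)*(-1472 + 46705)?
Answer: 859155602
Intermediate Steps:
((8782 + 22623) - 12411)*(-1472 + 46705) = (31405 - 12411)*45233 = 18994*45233 = 859155602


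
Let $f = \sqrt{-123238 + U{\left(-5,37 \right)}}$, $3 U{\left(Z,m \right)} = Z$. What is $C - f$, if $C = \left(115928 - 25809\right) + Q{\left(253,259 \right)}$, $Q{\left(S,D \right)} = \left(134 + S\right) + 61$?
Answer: $90567 - \frac{i \sqrt{1109157}}{3} \approx 90567.0 - 351.06 i$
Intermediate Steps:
$Q{\left(S,D \right)} = 195 + S$
$U{\left(Z,m \right)} = \frac{Z}{3}$
$f = \frac{i \sqrt{1109157}}{3}$ ($f = \sqrt{-123238 + \frac{1}{3} \left(-5\right)} = \sqrt{-123238 - \frac{5}{3}} = \sqrt{- \frac{369719}{3}} = \frac{i \sqrt{1109157}}{3} \approx 351.06 i$)
$C = 90567$ ($C = \left(115928 - 25809\right) + \left(195 + 253\right) = 90119 + 448 = 90567$)
$C - f = 90567 - \frac{i \sqrt{1109157}}{3}$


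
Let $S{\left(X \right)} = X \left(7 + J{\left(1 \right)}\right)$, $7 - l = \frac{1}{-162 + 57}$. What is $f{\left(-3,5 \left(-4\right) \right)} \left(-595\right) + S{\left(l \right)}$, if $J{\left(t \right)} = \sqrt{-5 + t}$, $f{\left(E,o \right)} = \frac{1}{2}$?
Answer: $- \frac{7453}{30} + \frac{1472 i}{105} \approx -248.43 + 14.019 i$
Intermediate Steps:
$f{\left(E,o \right)} = \frac{1}{2}$
$l = \frac{736}{105}$ ($l = 7 - \frac{1}{-162 + 57} = 7 - \frac{1}{-105} = 7 - - \frac{1}{105} = 7 + \frac{1}{105} = \frac{736}{105} \approx 7.0095$)
$S{\left(X \right)} = X \left(7 + 2 i\right)$ ($S{\left(X \right)} = X \left(7 + \sqrt{-5 + 1}\right) = X \left(7 + \sqrt{-4}\right) = X \left(7 + 2 i\right)$)
$f{\left(-3,5 \left(-4\right) \right)} \left(-595\right) + S{\left(l \right)} = \frac{1}{2} \left(-595\right) + \frac{736 \left(7 + 2 i\right)}{105} = - \frac{595}{2} + \left(\frac{736}{15} + \frac{1472 i}{105}\right) = - \frac{7453}{30} + \frac{1472 i}{105}$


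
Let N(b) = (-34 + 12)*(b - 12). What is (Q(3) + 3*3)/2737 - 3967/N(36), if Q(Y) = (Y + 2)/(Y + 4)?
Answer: 4472921/595056 ≈ 7.5168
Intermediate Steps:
N(b) = 264 - 22*b (N(b) = -22*(-12 + b) = 264 - 22*b)
Q(Y) = (2 + Y)/(4 + Y)
(Q(3) + 3*3)/2737 - 3967/N(36) = ((2 + 3)/(4 + 3) + 3*3)/2737 - 3967/(264 - 22*36) = (5/7 + 9)*(1/2737) - 3967/(264 - 792) = ((⅐)*5 + 9)*(1/2737) - 3967/(-528) = (5/7 + 9)*(1/2737) - 3967*(-1/528) = (68/7)*(1/2737) + 3967/528 = 4/1127 + 3967/528 = 4472921/595056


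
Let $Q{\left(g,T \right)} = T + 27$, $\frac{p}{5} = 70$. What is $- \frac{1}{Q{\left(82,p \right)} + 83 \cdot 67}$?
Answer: $- \frac{1}{5938} \approx -0.00016841$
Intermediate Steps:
$p = 350$ ($p = 5 \cdot 70 = 350$)
$Q{\left(g,T \right)} = 27 + T$
$- \frac{1}{Q{\left(82,p \right)} + 83 \cdot 67} = - \frac{1}{\left(27 + 350\right) + 83 \cdot 67} = - \frac{1}{377 + 5561} = - \frac{1}{5938}$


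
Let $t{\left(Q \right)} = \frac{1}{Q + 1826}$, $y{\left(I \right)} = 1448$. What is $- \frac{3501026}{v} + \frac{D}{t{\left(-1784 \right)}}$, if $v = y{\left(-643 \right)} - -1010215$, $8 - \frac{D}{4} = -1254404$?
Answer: $\frac{213199087301182}{1011663} \approx 2.1074 \cdot 10^{8}$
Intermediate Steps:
$D = 5017648$ ($D = 32 - -5017616 = 32 + 5017616 = 5017648$)
$t{\left(Q \right)} = \frac{1}{1826 + Q}$
$v = 1011663$ ($v = 1448 - -1010215 = 1448 + 1010215 = 1011663$)
$- \frac{3501026}{v} + \frac{D}{t{\left(-1784 \right)}} = - \frac{3501026}{1011663} + \frac{5017648}{\frac{1}{1826 - 1784}} = \left(-3501026\right) \frac{1}{1011663} + \frac{5017648}{\frac{1}{42}} = - \frac{3501026}{1011663} + 5017648 \frac{1}{\frac{1}{42}} = - \frac{3501026}{1011663} + 5017648 \cdot 42 = - \frac{3501026}{1011663} + 210741216 = \frac{213199087301182}{1011663}$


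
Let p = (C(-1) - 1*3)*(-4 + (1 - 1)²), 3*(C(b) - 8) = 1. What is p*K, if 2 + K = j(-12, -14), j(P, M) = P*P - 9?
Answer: -8512/3 ≈ -2837.3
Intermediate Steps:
j(P, M) = -9 + P² (j(P, M) = P² - 9 = -9 + P²)
C(b) = 25/3 (C(b) = 8 + (⅓)*1 = 8 + ⅓ = 25/3)
K = 133 (K = -2 + (-9 + (-12)²) = -2 + (-9 + 144) = -2 + 135 = 133)
p = -64/3 (p = (25/3 - 1*3)*(-4 + (1 - 1)²) = (25/3 - 3)*(-4 + 0²) = 16*(-4 + 0)/3 = (16/3)*(-4) = -64/3 ≈ -21.333)
p*K = -64/3*133 = -8512/3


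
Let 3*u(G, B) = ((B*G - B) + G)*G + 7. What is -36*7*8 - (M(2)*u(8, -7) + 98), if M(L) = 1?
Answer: -2007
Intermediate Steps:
u(G, B) = 7/3 + G*(G - B + B*G)/3 (u(G, B) = (((B*G - B) + G)*G + 7)/3 = (((-B + B*G) + G)*G + 7)/3 = ((G - B + B*G)*G + 7)/3 = (G*(G - B + B*G) + 7)/3 = (7 + G*(G - B + B*G))/3 = 7/3 + G*(G - B + B*G)/3)
-36*7*8 - (M(2)*u(8, -7) + 98) = -36*7*8 - (1*(7/3 + (1/3)*8**2 - 1/3*(-7)*8 + (1/3)*(-7)*8**2) + 98) = -252*8 - (1*(7/3 + (1/3)*64 + 56/3 + (1/3)*(-7)*64) + 98) = -2016 - (1*(7/3 + 64/3 + 56/3 - 448/3) + 98) = -2016 - (1*(-107) + 98) = -2016 - (-107 + 98) = -2016 - 1*(-9) = -2016 + 9 = -2007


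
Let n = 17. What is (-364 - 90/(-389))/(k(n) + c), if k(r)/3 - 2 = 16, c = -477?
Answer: 141506/164547 ≈ 0.85997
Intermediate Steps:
k(r) = 54 (k(r) = 6 + 3*16 = 6 + 48 = 54)
(-364 - 90/(-389))/(k(n) + c) = (-364 - 90/(-389))/(54 - 477) = (-364 - 90*(-1/389))/(-423) = (-364 + 90/389)*(-1/423) = -141506/389*(-1/423) = 141506/164547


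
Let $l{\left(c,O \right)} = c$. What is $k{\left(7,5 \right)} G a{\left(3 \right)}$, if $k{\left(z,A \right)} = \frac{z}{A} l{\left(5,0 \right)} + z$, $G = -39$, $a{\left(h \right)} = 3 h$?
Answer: $-4914$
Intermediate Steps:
$k{\left(z,A \right)} = z + \frac{5 z}{A}$ ($k{\left(z,A \right)} = \frac{z}{A} 5 + z = \frac{5 z}{A} + z = z + \frac{5 z}{A}$)
$k{\left(7,5 \right)} G a{\left(3 \right)} = \frac{7 \left(5 + 5\right)}{5} \left(-39\right) 3 \cdot 3 = 7 \cdot \frac{1}{5} \cdot 10 \left(-39\right) 9 = 14 \left(-39\right) 9 = \left(-546\right) 9 = -4914$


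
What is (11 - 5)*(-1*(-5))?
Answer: 30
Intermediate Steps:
(11 - 5)*(-1*(-5)) = 6*5 = 30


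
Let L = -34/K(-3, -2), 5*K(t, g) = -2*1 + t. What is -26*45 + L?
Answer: -1136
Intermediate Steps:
K(t, g) = -⅖ + t/5 (K(t, g) = (-2*1 + t)/5 = (-2 + t)/5 = -⅖ + t/5)
L = 34 (L = -34/(-⅖ + (⅕)*(-3)) = -34/(-⅖ - ⅗) = -34/(-1) = -34*(-1) = 34)
-26*45 + L = -26*45 + 34 = -1170 + 34 = -1136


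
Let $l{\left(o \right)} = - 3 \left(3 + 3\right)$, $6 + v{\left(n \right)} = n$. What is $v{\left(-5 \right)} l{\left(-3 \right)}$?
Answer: $198$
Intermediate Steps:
$v{\left(n \right)} = -6 + n$
$l{\left(o \right)} = -18$ ($l{\left(o \right)} = \left(-3\right) 6 = -18$)
$v{\left(-5 \right)} l{\left(-3 \right)} = \left(-6 - 5\right) \left(-18\right) = \left(-11\right) \left(-18\right) = 198$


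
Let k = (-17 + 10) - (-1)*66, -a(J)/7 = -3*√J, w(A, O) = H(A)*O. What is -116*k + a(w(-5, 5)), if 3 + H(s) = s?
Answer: -6844 + 42*I*√10 ≈ -6844.0 + 132.82*I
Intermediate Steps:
H(s) = -3 + s
w(A, O) = O*(-3 + A) (w(A, O) = (-3 + A)*O = O*(-3 + A))
a(J) = 21*√J (a(J) = -(-21)*√J = 21*√J)
k = 59 (k = -7 - 1*(-66) = -7 + 66 = 59)
-116*k + a(w(-5, 5)) = -116*59 + 21*√(5*(-3 - 5)) = -6844 + 21*√(5*(-8)) = -6844 + 21*√(-40) = -6844 + 21*(2*I*√10) = -6844 + 42*I*√10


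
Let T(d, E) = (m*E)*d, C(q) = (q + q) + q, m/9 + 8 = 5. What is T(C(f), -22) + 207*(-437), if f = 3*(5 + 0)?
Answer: -63729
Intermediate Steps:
f = 15 (f = 3*5 = 15)
m = -27 (m = -72 + 9*5 = -72 + 45 = -27)
C(q) = 3*q (C(q) = 2*q + q = 3*q)
T(d, E) = -27*E*d (T(d, E) = (-27*E)*d = -27*E*d)
T(C(f), -22) + 207*(-437) = -27*(-22)*3*15 + 207*(-437) = -27*(-22)*45 - 90459 = 26730 - 90459 = -63729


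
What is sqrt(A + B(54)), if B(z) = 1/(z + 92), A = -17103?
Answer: 19*I*sqrt(1009882)/146 ≈ 130.78*I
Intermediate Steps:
B(z) = 1/(92 + z)
sqrt(A + B(54)) = sqrt(-17103 + 1/(92 + 54)) = sqrt(-17103 + 1/146) = sqrt(-2497037/146) = 19*I*sqrt(1009882)/146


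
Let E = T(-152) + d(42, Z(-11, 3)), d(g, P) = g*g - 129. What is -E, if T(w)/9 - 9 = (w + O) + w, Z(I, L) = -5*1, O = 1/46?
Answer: 46911/46 ≈ 1019.8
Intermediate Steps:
O = 1/46 ≈ 0.021739
Z(I, L) = -5
T(w) = 3735/46 + 18*w (T(w) = 81 + 9*((w + 1/46) + w) = 81 + 9*((1/46 + w) + w) = 81 + 9*(1/46 + 2*w) = 81 + (9/46 + 18*w) = 3735/46 + 18*w)
d(g, P) = -129 + g² (d(g, P) = g² - 129 = -129 + g²)
E = -46911/46 (E = (3735/46 + 18*(-152)) + (-129 + 42²) = (3735/46 - 2736) + (-129 + 1764) = -122121/46 + 1635 = -46911/46 ≈ -1019.8)
-E = -1*(-46911/46) = 46911/46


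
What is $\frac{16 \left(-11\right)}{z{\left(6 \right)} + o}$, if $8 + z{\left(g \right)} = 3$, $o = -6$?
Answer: $16$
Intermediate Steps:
$z{\left(g \right)} = -5$ ($z{\left(g \right)} = -8 + 3 = -5$)
$\frac{16 \left(-11\right)}{z{\left(6 \right)} + o} = \frac{16 \left(-11\right)}{-5 - 6} = - \frac{176}{-11} = \left(-176\right) \left(- \frac{1}{11}\right) = 16$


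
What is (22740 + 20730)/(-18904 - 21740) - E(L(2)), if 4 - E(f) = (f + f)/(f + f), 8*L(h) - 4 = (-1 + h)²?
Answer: -9189/2258 ≈ -4.0695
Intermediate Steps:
L(h) = ½ + (-1 + h)²/8
E(f) = 3 (E(f) = 4 - (f + f)/(f + f) = 4 - 2*f/(2*f) = 4 - 2*f*1/(2*f) = 4 - 1*1 = 4 - 1 = 3)
(22740 + 20730)/(-18904 - 21740) - E(L(2)) = (22740 + 20730)/(-18904 - 21740) - 1*3 = 43470/(-40644) - 3 = 43470*(-1/40644) - 3 = -2415/2258 - 3 = -9189/2258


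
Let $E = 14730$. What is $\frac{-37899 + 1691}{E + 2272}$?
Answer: $- \frac{18104}{8501} \approx -2.1296$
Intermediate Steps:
$\frac{-37899 + 1691}{E + 2272} = \frac{-37899 + 1691}{14730 + 2272} = - \frac{36208}{17002} = \left(-36208\right) \frac{1}{17002} = - \frac{18104}{8501}$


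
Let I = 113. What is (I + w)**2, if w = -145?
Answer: 1024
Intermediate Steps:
(I + w)**2 = (113 - 145)**2 = (-32)**2 = 1024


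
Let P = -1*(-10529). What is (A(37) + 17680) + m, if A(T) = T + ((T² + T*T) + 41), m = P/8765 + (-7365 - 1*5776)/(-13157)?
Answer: 2363875078998/115321105 ≈ 20498.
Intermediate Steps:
P = 10529
m = 253710918/115321105 (m = 10529/8765 + (-7365 - 1*5776)/(-13157) = 10529*(1/8765) + (-7365 - 5776)*(-1/13157) = 10529/8765 - 13141*(-1/13157) = 10529/8765 + 13141/13157 = 253710918/115321105 ≈ 2.2000)
A(T) = 41 + T + 2*T² (A(T) = T + ((T² + T²) + 41) = T + (2*T² + 41) = T + (41 + 2*T²) = 41 + T + 2*T²)
(A(37) + 17680) + m = ((41 + 37 + 2*37²) + 17680) + 253710918/115321105 = ((41 + 37 + 2*1369) + 17680) + 253710918/115321105 = ((41 + 37 + 2738) + 17680) + 253710918/115321105 = (2816 + 17680) + 253710918/115321105 = 20496 + 253710918/115321105 = 2363875078998/115321105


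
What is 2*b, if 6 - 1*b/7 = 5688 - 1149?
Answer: -63462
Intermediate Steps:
b = -31731 (b = 42 - 7*(5688 - 1149) = 42 - 7*4539 = 42 - 31773 = -31731)
2*b = 2*(-31731) = -63462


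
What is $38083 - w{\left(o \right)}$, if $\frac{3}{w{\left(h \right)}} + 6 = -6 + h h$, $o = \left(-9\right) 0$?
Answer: $\frac{152333}{4} \approx 38083.0$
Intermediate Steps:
$o = 0$
$w{\left(h \right)} = \frac{3}{-12 + h^{2}}$ ($w{\left(h \right)} = \frac{3}{-6 + \left(-6 + h h\right)} = \frac{3}{-6 + \left(-6 + h^{2}\right)} = \frac{3}{-12 + h^{2}}$)
$38083 - w{\left(o \right)} = 38083 - \frac{3}{-12 + 0^{2}} = 38083 - \frac{3}{-12 + 0} = 38083 - \frac{3}{-12} = 38083 - 3 \left(- \frac{1}{12}\right) = 38083 - - \frac{1}{4} = 38083 + \frac{1}{4} = \frac{152333}{4}$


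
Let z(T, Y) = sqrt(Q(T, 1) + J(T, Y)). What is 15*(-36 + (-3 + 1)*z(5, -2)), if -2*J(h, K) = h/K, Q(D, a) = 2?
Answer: -540 - 15*sqrt(13) ≈ -594.08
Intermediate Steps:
J(h, K) = -h/(2*K)
z(T, Y) = sqrt(2 - T/(2*Y))
15*(-36 + (-3 + 1)*z(5, -2)) = 15*(-36 + (-3 + 1)*(sqrt(8 - 2*5/(-2))/2)) = 15*(-36 - sqrt(8 - 2*5*(-1/2))) = 15*(-36 - sqrt(8 + 5)) = 15*(-36 - sqrt(13)) = -540 - 15*sqrt(13)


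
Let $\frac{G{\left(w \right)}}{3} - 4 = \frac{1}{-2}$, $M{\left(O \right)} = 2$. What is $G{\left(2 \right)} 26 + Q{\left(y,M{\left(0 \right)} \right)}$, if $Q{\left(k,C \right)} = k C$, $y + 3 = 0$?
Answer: $267$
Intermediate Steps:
$y = -3$ ($y = -3 + 0 = -3$)
$G{\left(w \right)} = \frac{21}{2}$ ($G{\left(w \right)} = 12 + \frac{3}{-2} = 12 + 3 \left(- \frac{1}{2}\right) = 12 - \frac{3}{2} = \frac{21}{2}$)
$Q{\left(k,C \right)} = C k$
$G{\left(2 \right)} 26 + Q{\left(y,M{\left(0 \right)} \right)} = \frac{21}{2} \cdot 26 + 2 \left(-3\right) = 273 - 6 = 267$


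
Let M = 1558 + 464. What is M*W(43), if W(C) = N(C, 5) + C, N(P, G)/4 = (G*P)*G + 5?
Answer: 8821986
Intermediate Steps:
N(P, G) = 20 + 4*P*G² (N(P, G) = 4*((G*P)*G + 5) = 4*(P*G² + 5) = 4*(5 + P*G²) = 20 + 4*P*G²)
W(C) = 20 + 101*C (W(C) = (20 + 4*C*5²) + C = (20 + 4*C*25) + C = (20 + 100*C) + C = 20 + 101*C)
M = 2022
M*W(43) = 2022*(20 + 101*43) = 2022*(20 + 4343) = 2022*4363 = 8821986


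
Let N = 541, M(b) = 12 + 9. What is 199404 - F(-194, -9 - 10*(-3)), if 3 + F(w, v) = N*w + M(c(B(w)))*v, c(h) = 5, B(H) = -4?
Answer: 303920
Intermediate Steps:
M(b) = 21
F(w, v) = -3 + 21*v + 541*w (F(w, v) = -3 + (541*w + 21*v) = -3 + (21*v + 541*w) = -3 + 21*v + 541*w)
199404 - F(-194, -9 - 10*(-3)) = 199404 - (-3 + 21*(-9 - 10*(-3)) + 541*(-194)) = 199404 - (-3 + 21*(-9 + 30) - 104954) = 199404 - (-3 + 21*21 - 104954) = 199404 - (-3 + 441 - 104954) = 199404 - 1*(-104516) = 199404 + 104516 = 303920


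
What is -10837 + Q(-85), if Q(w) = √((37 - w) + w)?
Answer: -10837 + √37 ≈ -10831.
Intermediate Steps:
Q(w) = √37
-10837 + Q(-85) = -10837 + √37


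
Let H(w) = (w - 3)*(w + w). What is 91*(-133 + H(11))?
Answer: 3913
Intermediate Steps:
H(w) = 2*w*(-3 + w) (H(w) = (-3 + w)*(2*w) = 2*w*(-3 + w))
91*(-133 + H(11)) = 91*(-133 + 2*11*(-3 + 11)) = 91*(-133 + 2*11*8) = 91*(-133 + 176) = 91*43 = 3913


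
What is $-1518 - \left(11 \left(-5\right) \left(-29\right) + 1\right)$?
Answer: $-3114$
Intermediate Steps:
$-1518 - \left(11 \left(-5\right) \left(-29\right) + 1\right) = -1518 - \left(\left(-55\right) \left(-29\right) + 1\right) = -1518 - \left(1595 + 1\right) = -1518 - 1596 = -3114$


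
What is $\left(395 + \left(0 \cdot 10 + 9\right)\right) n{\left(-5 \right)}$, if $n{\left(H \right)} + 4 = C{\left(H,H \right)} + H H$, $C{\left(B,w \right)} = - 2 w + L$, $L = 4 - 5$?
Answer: $12120$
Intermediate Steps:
$L = -1$ ($L = 4 - 5 = -1$)
$C{\left(B,w \right)} = -1 - 2 w$ ($C{\left(B,w \right)} = - 2 w - 1 = -1 - 2 w$)
$n{\left(H \right)} = -5 + H^{2} - 2 H$ ($n{\left(H \right)} = -4 - \left(1 + 2 H - H H\right) = -4 - \left(1 - H^{2} + 2 H\right) = -5 + H^{2} - 2 H$)
$\left(395 + \left(0 \cdot 10 + 9\right)\right) n{\left(-5 \right)} = \left(395 + \left(0 \cdot 10 + 9\right)\right) \left(-5 + \left(-5\right)^{2} - -10\right) = \left(395 + \left(0 + 9\right)\right) \left(-5 + 25 + 10\right) = \left(395 + 9\right) 30 = 404 \cdot 30 = 12120$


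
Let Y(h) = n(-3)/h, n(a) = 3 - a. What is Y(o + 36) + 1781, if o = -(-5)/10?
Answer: 130025/73 ≈ 1781.2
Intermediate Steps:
o = ½ (o = -(-5)/10 = -5*(-⅒) = ½ ≈ 0.50000)
Y(h) = 6/h (Y(h) = (3 - 1*(-3))/h = (3 + 3)/h = 6/h)
Y(o + 36) + 1781 = 6/(½ + 36) + 1781 = 6/(73/2) + 1781 = 6*(2/73) + 1781 = 12/73 + 1781 = 130025/73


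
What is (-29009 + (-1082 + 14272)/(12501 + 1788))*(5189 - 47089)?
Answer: 17367399620900/14289 ≈ 1.2154e+9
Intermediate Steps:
(-29009 + (-1082 + 14272)/(12501 + 1788))*(5189 - 47089) = (-29009 + 13190/14289)*(-41900) = -414496411/14289*(-41900) = 17367399620900/14289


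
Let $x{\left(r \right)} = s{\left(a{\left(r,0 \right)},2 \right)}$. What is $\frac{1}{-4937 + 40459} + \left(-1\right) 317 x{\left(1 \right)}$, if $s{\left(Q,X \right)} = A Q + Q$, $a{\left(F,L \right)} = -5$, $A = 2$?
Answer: $\frac{168907111}{35522} \approx 4755.0$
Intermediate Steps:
$s{\left(Q,X \right)} = 3 Q$ ($s{\left(Q,X \right)} = 2 Q + Q = 3 Q$)
$x{\left(r \right)} = -15$ ($x{\left(r \right)} = 3 \left(-5\right) = -15$)
$\frac{1}{-4937 + 40459} + \left(-1\right) 317 x{\left(1 \right)} = \frac{1}{-4937 + 40459} + \left(-1\right) 317 \left(-15\right) = \frac{1}{35522} - -4755 = \frac{1}{35522} + 4755 = \frac{168907111}{35522}$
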